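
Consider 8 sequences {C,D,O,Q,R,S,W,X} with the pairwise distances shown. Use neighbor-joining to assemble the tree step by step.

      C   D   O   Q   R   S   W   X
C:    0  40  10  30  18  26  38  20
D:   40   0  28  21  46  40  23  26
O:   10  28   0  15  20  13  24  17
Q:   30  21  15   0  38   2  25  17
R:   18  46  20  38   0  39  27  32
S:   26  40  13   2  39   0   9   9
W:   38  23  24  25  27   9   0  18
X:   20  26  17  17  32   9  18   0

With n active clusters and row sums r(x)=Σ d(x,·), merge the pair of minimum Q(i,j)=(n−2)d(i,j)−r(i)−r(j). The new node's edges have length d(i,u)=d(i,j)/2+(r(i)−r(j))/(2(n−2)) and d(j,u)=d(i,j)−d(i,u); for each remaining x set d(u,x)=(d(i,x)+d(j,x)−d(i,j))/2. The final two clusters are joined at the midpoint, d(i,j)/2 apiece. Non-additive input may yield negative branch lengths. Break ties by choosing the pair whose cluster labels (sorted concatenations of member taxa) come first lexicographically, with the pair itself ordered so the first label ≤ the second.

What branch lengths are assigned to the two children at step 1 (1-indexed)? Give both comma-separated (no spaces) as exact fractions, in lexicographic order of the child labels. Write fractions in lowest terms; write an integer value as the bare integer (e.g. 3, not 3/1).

35/6,73/6

step 1: merge (C,R) at d=18, Q=-294; branch lengths C→35/6, R→73/6; new cluster CR
  updated: d(CR,D)=34, d(CR,O)=6, d(CR,Q)=25, d(CR,S)=47/2, d(CR,W)=47/2, d(CR,X)=17
step 2: merge (CR,O) at d=6, Q=-202; branch lengths CR→28/5, O→2/5; new cluster COR
  updated: d(COR,D)=28, d(COR,Q)=17, d(COR,S)=61/4, d(COR,W)=83/4, d(COR,X)=14
step 3: merge (Q,S) at d=2, Q=-597/4; branch lengths Q→59/32, S→5/32; new cluster QS
  updated: d(COR,QS)=121/8, d(D,QS)=59/2, d(QS,W)=16, d(QS,X)=12
step 4: merge (D,W) at d=23, Q=-461/4; branch lengths D→391/24, W→161/24; new cluster DW
  updated: d(COR,DW)=103/8, d(DW,QS)=45/4, d(DW,X)=21/2
step 5: merge (COR,DW) at d=103/8, Q=-407/8; branch lengths COR→265/32, DW→147/32; new cluster CDORW
  updated: d(CDORW,QS)=27/4, d(CDORW,X)=93/16
step 6: merge (CDORW,QS) at d=27/4, Q=-393/16; branch lengths CDORW→9/32, QS→207/32; new cluster CDOQRSW
  updated: d(CDOQRSW,X)=177/32
step 7: merge (CDOQRSW,X) at d=177/32; branch lengths CDOQRSW→177/64, X→177/64; new cluster CDOQRSWX
final tree: (((((C:35/6,R:73/6):28/5,O:2/5):265/32,(D:391/24,W:161/24):147/32):9/32,(Q:59/32,S:5/32):207/32):177/64,X:177/64)
total length: 2373/32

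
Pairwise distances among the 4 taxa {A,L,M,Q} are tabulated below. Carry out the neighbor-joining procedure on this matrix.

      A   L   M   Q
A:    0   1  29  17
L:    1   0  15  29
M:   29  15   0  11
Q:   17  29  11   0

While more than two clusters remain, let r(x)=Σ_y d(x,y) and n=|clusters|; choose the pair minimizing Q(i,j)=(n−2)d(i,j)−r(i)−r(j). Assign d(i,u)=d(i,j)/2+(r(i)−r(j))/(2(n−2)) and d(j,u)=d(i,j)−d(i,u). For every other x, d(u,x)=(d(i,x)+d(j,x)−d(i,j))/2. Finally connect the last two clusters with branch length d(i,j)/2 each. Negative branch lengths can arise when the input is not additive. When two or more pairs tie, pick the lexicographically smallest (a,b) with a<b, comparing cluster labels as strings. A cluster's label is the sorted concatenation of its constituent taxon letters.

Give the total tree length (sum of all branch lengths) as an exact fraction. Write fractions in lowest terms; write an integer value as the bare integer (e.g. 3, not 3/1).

57/2

1. join A+L (d=1, Q=-90) ⇒ AL; edges |A|=1, |L|=0
  updated: d(AL,M)=43/2, d(AL,Q)=45/2
2. join AL+M (d=43/2, Q=-55) ⇒ ALM; edges |AL|=33/2, |M|=5
  updated: d(ALM,Q)=6
3. join ALM+Q (d=6) ⇒ ALMQ; edges |ALM|=3, |Q|=3
final tree: (((A:1,L:0):33/2,M:5):3,Q:3)
total length: 57/2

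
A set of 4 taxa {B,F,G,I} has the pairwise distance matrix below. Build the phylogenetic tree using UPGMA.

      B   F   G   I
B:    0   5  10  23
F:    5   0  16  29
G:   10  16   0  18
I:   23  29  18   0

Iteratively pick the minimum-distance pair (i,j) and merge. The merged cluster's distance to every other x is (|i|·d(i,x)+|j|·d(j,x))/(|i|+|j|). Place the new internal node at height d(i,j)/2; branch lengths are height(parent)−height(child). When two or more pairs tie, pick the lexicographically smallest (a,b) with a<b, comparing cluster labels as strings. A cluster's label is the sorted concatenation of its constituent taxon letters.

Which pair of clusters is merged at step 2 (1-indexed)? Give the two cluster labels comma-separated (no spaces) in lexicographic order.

BF,G

iteration 1: select B,F (d=5); attach at lengths (5/2, 5/2); label the merged cluster BF
  updated: d(BF,G)=13, d(BF,I)=26
iteration 2: select BF,G (d=13); attach at lengths (4, 13/2); label the merged cluster BFG
  updated: d(BFG,I)=70/3
iteration 3: select BFG,I (d=70/3); attach at lengths (31/6, 35/3); label the merged cluster BFGI
final tree: (((B:5/2,F:5/2):4,G:13/2):31/6,I:35/3)
total length: 97/3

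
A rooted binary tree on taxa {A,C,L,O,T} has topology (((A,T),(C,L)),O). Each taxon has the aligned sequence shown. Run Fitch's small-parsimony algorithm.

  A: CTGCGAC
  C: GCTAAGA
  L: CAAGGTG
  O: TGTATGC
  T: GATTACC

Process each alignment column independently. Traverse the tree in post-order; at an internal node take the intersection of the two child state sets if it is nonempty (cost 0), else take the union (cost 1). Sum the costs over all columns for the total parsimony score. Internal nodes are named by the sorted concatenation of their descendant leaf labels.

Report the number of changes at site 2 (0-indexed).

2

AT@0: {C} ∪ {G} = {C,G} (union, +1)
CL@0: {G} ∪ {C} = {C,G} (union, +1)
ACLT@0: {C,G} ∩ {C,G} = {C,G} (intersection, +0)
ACLOT@0: {C,G} ∪ {T} = {C,G,T} (union, +1)
AT@1: {T} ∪ {A} = {A,T} (union, +1)
CL@1: {C} ∪ {A} = {A,C} (union, +1)
ACLT@1: {A,T} ∩ {A,C} = {A} (intersection, +0)
ACLOT@1: {A} ∪ {G} = {A,G} (union, +1)
AT@2: {G} ∪ {T} = {G,T} (union, +1)
CL@2: {T} ∪ {A} = {A,T} (union, +1)
ACLT@2: {G,T} ∩ {A,T} = {T} (intersection, +0)
ACLOT@2: {T} ∩ {T} = {T} (intersection, +0)
AT@3: {C} ∪ {T} = {C,T} (union, +1)
CL@3: {A} ∪ {G} = {A,G} (union, +1)
ACLT@3: {C,T} ∪ {A,G} = {A,C,G,T} (union, +1)
ACLOT@3: {A,C,G,T} ∩ {A} = {A} (intersection, +0)
AT@4: {G} ∪ {A} = {A,G} (union, +1)
CL@4: {A} ∪ {G} = {A,G} (union, +1)
ACLT@4: {A,G} ∩ {A,G} = {A,G} (intersection, +0)
ACLOT@4: {A,G} ∪ {T} = {A,G,T} (union, +1)
AT@5: {A} ∪ {C} = {A,C} (union, +1)
CL@5: {G} ∪ {T} = {G,T} (union, +1)
ACLT@5: {A,C} ∪ {G,T} = {A,C,G,T} (union, +1)
ACLOT@5: {A,C,G,T} ∩ {G} = {G} (intersection, +0)
AT@6: {C} ∩ {C} = {C} (intersection, +0)
CL@6: {A} ∪ {G} = {A,G} (union, +1)
ACLT@6: {C} ∪ {A,G} = {A,C,G} (union, +1)
ACLOT@6: {A,C,G} ∩ {C} = {C} (intersection, +0)
per-site changes: [3, 3, 2, 3, 3, 3, 2]; total = 19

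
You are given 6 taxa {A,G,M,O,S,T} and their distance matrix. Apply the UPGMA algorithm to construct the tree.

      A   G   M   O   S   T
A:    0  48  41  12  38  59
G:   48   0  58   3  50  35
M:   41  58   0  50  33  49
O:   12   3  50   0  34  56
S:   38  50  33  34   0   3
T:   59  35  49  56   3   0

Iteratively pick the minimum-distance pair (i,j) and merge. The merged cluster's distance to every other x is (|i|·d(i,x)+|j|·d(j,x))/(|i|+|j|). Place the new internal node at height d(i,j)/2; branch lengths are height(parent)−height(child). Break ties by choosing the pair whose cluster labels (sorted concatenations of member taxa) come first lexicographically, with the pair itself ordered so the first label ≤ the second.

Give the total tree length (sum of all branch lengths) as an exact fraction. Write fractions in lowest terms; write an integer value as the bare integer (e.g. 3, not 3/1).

iteration 1: select G,O (d=3); attach at lengths (3/2, 3/2); label the merged cluster GO
  updated: d(A,GO)=30, d(GO,M)=54, d(GO,S)=42, d(GO,T)=91/2
iteration 2: select S,T (d=3); attach at lengths (3/2, 3/2); label the merged cluster ST
  updated: d(A,ST)=97/2, d(GO,ST)=175/4, d(M,ST)=41
iteration 3: select A,GO (d=30); attach at lengths (15, 27/2); label the merged cluster AGO
  updated: d(AGO,M)=149/3, d(AGO,ST)=136/3
iteration 4: select M,ST (d=41); attach at lengths (41/2, 19); label the merged cluster MST
  updated: d(AGO,MST)=421/9
iteration 5: select AGO,MST (d=421/9); attach at lengths (151/18, 26/9); label the merged cluster AGMOST
final tree: ((A:15,(G:3/2,O:3/2):27/2):151/18,(M:41/2,(S:3/2,T:3/2):19):26/9)
total length: 1535/18

1535/18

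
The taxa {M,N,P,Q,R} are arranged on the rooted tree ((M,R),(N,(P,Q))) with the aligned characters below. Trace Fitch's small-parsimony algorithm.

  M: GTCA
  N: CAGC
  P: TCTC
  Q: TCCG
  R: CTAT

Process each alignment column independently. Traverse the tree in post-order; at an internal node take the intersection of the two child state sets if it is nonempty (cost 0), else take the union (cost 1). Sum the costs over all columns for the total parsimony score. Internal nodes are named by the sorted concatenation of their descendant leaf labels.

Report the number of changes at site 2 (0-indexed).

3

[col 0] MR: children M:{G}, R:{C} ∪→ {C,G}; cost 1
[col 0] PQ: children P:{T}, Q:{T} ∩→ {T}; cost 0
[col 0] NPQ: children N:{C}, PQ:{T} ∪→ {C,T}; cost 1
[col 0] MNPQR: children MR:{C,G}, NPQ:{C,T} ∩→ {C}; cost 0
[col 1] MR: children M:{T}, R:{T} ∩→ {T}; cost 0
[col 1] PQ: children P:{C}, Q:{C} ∩→ {C}; cost 0
[col 1] NPQ: children N:{A}, PQ:{C} ∪→ {A,C}; cost 1
[col 1] MNPQR: children MR:{T}, NPQ:{A,C} ∪→ {A,C,T}; cost 1
[col 2] MR: children M:{C}, R:{A} ∪→ {A,C}; cost 1
[col 2] PQ: children P:{T}, Q:{C} ∪→ {C,T}; cost 1
[col 2] NPQ: children N:{G}, PQ:{C,T} ∪→ {C,G,T}; cost 1
[col 2] MNPQR: children MR:{A,C}, NPQ:{C,G,T} ∩→ {C}; cost 0
[col 3] MR: children M:{A}, R:{T} ∪→ {A,T}; cost 1
[col 3] PQ: children P:{C}, Q:{G} ∪→ {C,G}; cost 1
[col 3] NPQ: children N:{C}, PQ:{C,G} ∩→ {C}; cost 0
[col 3] MNPQR: children MR:{A,T}, NPQ:{C} ∪→ {A,C,T}; cost 1
per-site changes: [2, 2, 3, 3]; total = 10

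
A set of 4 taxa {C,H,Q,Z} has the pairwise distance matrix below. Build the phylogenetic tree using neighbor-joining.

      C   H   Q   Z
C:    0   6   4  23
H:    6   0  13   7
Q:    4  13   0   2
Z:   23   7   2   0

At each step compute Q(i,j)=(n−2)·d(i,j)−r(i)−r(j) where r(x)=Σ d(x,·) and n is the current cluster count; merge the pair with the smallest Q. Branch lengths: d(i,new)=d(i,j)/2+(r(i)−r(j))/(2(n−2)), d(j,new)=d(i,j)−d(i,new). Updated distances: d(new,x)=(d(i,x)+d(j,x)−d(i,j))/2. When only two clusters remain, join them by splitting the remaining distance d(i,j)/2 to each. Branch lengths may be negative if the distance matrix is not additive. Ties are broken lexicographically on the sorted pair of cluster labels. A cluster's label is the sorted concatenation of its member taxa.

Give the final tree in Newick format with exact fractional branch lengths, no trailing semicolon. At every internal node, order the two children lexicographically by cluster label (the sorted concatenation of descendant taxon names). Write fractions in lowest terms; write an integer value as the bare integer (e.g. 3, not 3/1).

1. join C+H (d=6, Q=-47) ⇒ CH; edges |C|=19/4, |H|=5/4
  updated: d(CH,Q)=11/2, d(CH,Z)=12
2. join CH+Q (d=11/2, Q=-39/2) ⇒ CHQ; edges |CH|=31/4, |Q|=-9/4
  updated: d(CHQ,Z)=17/4
3. join CHQ+Z (d=17/4) ⇒ CHQZ; edges |CHQ|=17/8, |Z|=17/8
final tree: (((C:19/4,H:5/4):31/4,Q:-9/4):17/8,Z:17/8)
total length: 63/4

(((C:19/4,H:5/4):31/4,Q:-9/4):17/8,Z:17/8)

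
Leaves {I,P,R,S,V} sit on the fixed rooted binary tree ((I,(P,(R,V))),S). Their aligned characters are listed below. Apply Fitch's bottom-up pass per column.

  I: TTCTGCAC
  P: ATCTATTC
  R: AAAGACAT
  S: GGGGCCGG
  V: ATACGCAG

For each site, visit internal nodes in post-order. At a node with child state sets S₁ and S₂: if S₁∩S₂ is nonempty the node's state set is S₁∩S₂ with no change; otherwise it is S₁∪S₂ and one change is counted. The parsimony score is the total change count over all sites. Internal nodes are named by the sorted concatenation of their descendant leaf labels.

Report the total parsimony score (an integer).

18

site 0, node RV: R={A} ∩ V={A} → {A} (+0)
site 0, node PRV: P={A} ∩ RV={A} → {A} (+0)
site 0, node IPRV: I={T} ∪ PRV={A} → {A,T} (+1)
site 0, node IPRSV: IPRV={A,T} ∪ S={G} → {A,G,T} (+1)
site 1, node RV: R={A} ∪ V={T} → {A,T} (+1)
site 1, node PRV: P={T} ∩ RV={A,T} → {T} (+0)
site 1, node IPRV: I={T} ∩ PRV={T} → {T} (+0)
site 1, node IPRSV: IPRV={T} ∪ S={G} → {G,T} (+1)
site 2, node RV: R={A} ∩ V={A} → {A} (+0)
site 2, node PRV: P={C} ∪ RV={A} → {A,C} (+1)
site 2, node IPRV: I={C} ∩ PRV={A,C} → {C} (+0)
site 2, node IPRSV: IPRV={C} ∪ S={G} → {C,G} (+1)
site 3, node RV: R={G} ∪ V={C} → {C,G} (+1)
site 3, node PRV: P={T} ∪ RV={C,G} → {C,G,T} (+1)
site 3, node IPRV: I={T} ∩ PRV={C,G,T} → {T} (+0)
site 3, node IPRSV: IPRV={T} ∪ S={G} → {G,T} (+1)
site 4, node RV: R={A} ∪ V={G} → {A,G} (+1)
site 4, node PRV: P={A} ∩ RV={A,G} → {A} (+0)
site 4, node IPRV: I={G} ∪ PRV={A} → {A,G} (+1)
site 4, node IPRSV: IPRV={A,G} ∪ S={C} → {A,C,G} (+1)
site 5, node RV: R={C} ∩ V={C} → {C} (+0)
site 5, node PRV: P={T} ∪ RV={C} → {C,T} (+1)
site 5, node IPRV: I={C} ∩ PRV={C,T} → {C} (+0)
site 5, node IPRSV: IPRV={C} ∩ S={C} → {C} (+0)
site 6, node RV: R={A} ∩ V={A} → {A} (+0)
site 6, node PRV: P={T} ∪ RV={A} → {A,T} (+1)
site 6, node IPRV: I={A} ∩ PRV={A,T} → {A} (+0)
site 6, node IPRSV: IPRV={A} ∪ S={G} → {A,G} (+1)
site 7, node RV: R={T} ∪ V={G} → {G,T} (+1)
site 7, node PRV: P={C} ∪ RV={G,T} → {C,G,T} (+1)
site 7, node IPRV: I={C} ∩ PRV={C,G,T} → {C} (+0)
site 7, node IPRSV: IPRV={C} ∪ S={G} → {C,G} (+1)
per-site changes: [2, 2, 2, 3, 3, 1, 2, 3]; total = 18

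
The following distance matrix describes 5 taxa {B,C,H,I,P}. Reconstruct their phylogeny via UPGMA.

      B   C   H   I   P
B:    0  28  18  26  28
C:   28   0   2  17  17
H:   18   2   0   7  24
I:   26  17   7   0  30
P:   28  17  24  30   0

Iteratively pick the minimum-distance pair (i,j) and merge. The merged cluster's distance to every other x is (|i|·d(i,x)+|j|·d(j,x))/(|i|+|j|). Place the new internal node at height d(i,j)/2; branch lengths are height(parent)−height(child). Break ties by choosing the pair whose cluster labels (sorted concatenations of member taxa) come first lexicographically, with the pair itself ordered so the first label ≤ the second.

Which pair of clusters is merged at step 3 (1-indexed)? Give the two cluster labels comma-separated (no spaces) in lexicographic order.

CHI,P

iteration 1: select C,H (d=2); attach at lengths (1, 1); label the merged cluster CH
  updated: d(B,CH)=23, d(CH,I)=12, d(CH,P)=41/2
iteration 2: select CH,I (d=12); attach at lengths (5, 6); label the merged cluster CHI
  updated: d(B,CHI)=24, d(CHI,P)=71/3
iteration 3: select CHI,P (d=71/3); attach at lengths (35/6, 71/6); label the merged cluster CHIP
  updated: d(B,CHIP)=25
iteration 4: select B,CHIP (d=25); attach at lengths (25/2, 2/3); label the merged cluster BCHIP
final tree: (B:25/2,(((C:1,H:1):5,I:6):35/6,P:71/6):2/3)
total length: 263/6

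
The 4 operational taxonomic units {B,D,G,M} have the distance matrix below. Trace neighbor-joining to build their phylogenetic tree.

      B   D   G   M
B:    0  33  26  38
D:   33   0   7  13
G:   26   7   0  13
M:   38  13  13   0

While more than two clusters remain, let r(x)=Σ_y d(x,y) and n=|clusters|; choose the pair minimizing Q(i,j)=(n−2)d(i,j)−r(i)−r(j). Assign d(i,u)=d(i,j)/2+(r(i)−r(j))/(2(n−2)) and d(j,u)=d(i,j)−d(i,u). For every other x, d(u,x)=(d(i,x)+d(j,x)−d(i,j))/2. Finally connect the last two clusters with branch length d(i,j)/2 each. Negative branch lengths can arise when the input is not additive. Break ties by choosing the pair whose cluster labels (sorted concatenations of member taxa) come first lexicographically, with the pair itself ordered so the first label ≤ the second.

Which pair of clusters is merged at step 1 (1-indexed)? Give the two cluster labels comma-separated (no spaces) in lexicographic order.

B,G

step 1: merge (B,G) at d=26, Q=-91; branch lengths B→103/4, G→1/4; new cluster BG
  updated: d(BG,D)=7, d(BG,M)=25/2
step 2: merge (BG,D) at d=7, Q=-65/2; branch lengths BG→13/4, D→15/4; new cluster BDG
  updated: d(BDG,M)=37/4
step 3: merge (BDG,M) at d=37/4; branch lengths BDG→37/8, M→37/8; new cluster BDGM
final tree: (((B:103/4,G:1/4):13/4,D:15/4):37/8,M:37/8)
total length: 169/4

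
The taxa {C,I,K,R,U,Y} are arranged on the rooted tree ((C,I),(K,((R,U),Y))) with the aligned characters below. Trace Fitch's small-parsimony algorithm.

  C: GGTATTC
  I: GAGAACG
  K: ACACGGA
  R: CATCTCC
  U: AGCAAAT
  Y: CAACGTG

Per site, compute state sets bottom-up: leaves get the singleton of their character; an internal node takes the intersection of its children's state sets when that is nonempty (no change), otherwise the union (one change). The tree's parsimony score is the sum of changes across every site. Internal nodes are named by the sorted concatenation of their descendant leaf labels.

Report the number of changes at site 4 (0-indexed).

CI@0: {G} ∩ {G} = {G} (intersection, +0)
RU@0: {C} ∪ {A} = {A,C} (union, +1)
RUY@0: {A,C} ∩ {C} = {C} (intersection, +0)
KRUY@0: {A} ∪ {C} = {A,C} (union, +1)
CIKRUY@0: {G} ∪ {A,C} = {A,C,G} (union, +1)
CI@1: {G} ∪ {A} = {A,G} (union, +1)
RU@1: {A} ∪ {G} = {A,G} (union, +1)
RUY@1: {A,G} ∩ {A} = {A} (intersection, +0)
KRUY@1: {C} ∪ {A} = {A,C} (union, +1)
CIKRUY@1: {A,G} ∩ {A,C} = {A} (intersection, +0)
CI@2: {T} ∪ {G} = {G,T} (union, +1)
RU@2: {T} ∪ {C} = {C,T} (union, +1)
RUY@2: {C,T} ∪ {A} = {A,C,T} (union, +1)
KRUY@2: {A} ∩ {A,C,T} = {A} (intersection, +0)
CIKRUY@2: {G,T} ∪ {A} = {A,G,T} (union, +1)
CI@3: {A} ∩ {A} = {A} (intersection, +0)
RU@3: {C} ∪ {A} = {A,C} (union, +1)
RUY@3: {A,C} ∩ {C} = {C} (intersection, +0)
KRUY@3: {C} ∩ {C} = {C} (intersection, +0)
CIKRUY@3: {A} ∪ {C} = {A,C} (union, +1)
CI@4: {T} ∪ {A} = {A,T} (union, +1)
RU@4: {T} ∪ {A} = {A,T} (union, +1)
RUY@4: {A,T} ∪ {G} = {A,G,T} (union, +1)
KRUY@4: {G} ∩ {A,G,T} = {G} (intersection, +0)
CIKRUY@4: {A,T} ∪ {G} = {A,G,T} (union, +1)
CI@5: {T} ∪ {C} = {C,T} (union, +1)
RU@5: {C} ∪ {A} = {A,C} (union, +1)
RUY@5: {A,C} ∪ {T} = {A,C,T} (union, +1)
KRUY@5: {G} ∪ {A,C,T} = {A,C,G,T} (union, +1)
CIKRUY@5: {C,T} ∩ {A,C,G,T} = {C,T} (intersection, +0)
CI@6: {C} ∪ {G} = {C,G} (union, +1)
RU@6: {C} ∪ {T} = {C,T} (union, +1)
RUY@6: {C,T} ∪ {G} = {C,G,T} (union, +1)
KRUY@6: {A} ∪ {C,G,T} = {A,C,G,T} (union, +1)
CIKRUY@6: {C,G} ∩ {A,C,G,T} = {C,G} (intersection, +0)
per-site changes: [3, 3, 4, 2, 4, 4, 4]; total = 24

4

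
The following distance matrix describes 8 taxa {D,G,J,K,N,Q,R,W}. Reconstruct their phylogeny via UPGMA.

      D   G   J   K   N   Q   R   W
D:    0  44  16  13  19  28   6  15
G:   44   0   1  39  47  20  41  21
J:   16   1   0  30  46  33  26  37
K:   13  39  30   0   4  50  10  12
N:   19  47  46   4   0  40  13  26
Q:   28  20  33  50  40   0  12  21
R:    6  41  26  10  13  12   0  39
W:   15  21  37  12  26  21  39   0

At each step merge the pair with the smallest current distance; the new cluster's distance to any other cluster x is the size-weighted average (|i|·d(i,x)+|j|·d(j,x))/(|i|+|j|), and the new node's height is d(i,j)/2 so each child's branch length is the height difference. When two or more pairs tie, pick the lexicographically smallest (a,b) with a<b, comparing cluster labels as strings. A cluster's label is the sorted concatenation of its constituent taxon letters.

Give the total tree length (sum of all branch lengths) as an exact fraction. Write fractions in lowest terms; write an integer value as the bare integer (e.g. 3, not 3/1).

iteration 1: select G,J (d=1); attach at lengths (1/2, 1/2); label the merged cluster GJ
  updated: d(D,GJ)=30, d(GJ,K)=69/2, d(GJ,N)=93/2, d(GJ,Q)=53/2, d(GJ,R)=67/2, d(GJ,W)=29
iteration 2: select K,N (d=4); attach at lengths (2, 2); label the merged cluster KN
  updated: d(D,KN)=16, d(GJ,KN)=81/2, d(KN,Q)=45, d(KN,R)=23/2, d(KN,W)=19
iteration 3: select D,R (d=6); attach at lengths (3, 3); label the merged cluster DR
  updated: d(DR,GJ)=127/4, d(DR,KN)=55/4, d(DR,Q)=20, d(DR,W)=27
iteration 4: select DR,KN (d=55/4); attach at lengths (31/8, 39/8); label the merged cluster DKNR
  updated: d(DKNR,GJ)=289/8, d(DKNR,Q)=65/2, d(DKNR,W)=23
iteration 5: select Q,W (d=21); attach at lengths (21/2, 21/2); label the merged cluster QW
  updated: d(DKNR,QW)=111/4, d(GJ,QW)=111/4
iteration 6: select DKNR,QW (d=111/4); attach at lengths (7, 27/8); label the merged cluster DKNQRW
  updated: d(DKNQRW,GJ)=100/3
iteration 7: select DKNQRW,GJ (d=100/3); attach at lengths (67/24, 97/6); label the merged cluster DGJKNQRW
final tree: ((((D:3,R:3):31/8,(K:2,N:2):39/8):7,(Q:21/2,W:21/2):27/8):67/24,(G:1/2,J:1/2):97/6)
total length: 841/12

841/12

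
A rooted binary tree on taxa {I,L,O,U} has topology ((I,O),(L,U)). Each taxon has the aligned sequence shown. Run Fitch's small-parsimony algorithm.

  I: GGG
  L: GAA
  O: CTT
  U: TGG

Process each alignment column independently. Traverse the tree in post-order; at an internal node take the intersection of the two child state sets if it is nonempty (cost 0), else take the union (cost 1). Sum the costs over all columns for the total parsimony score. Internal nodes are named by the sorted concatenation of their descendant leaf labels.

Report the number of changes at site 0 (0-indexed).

2

[col 0] IO: children I:{G}, O:{C} ∪→ {C,G}; cost 1
[col 0] LU: children L:{G}, U:{T} ∪→ {G,T}; cost 1
[col 0] ILOU: children IO:{C,G}, LU:{G,T} ∩→ {G}; cost 0
[col 1] IO: children I:{G}, O:{T} ∪→ {G,T}; cost 1
[col 1] LU: children L:{A}, U:{G} ∪→ {A,G}; cost 1
[col 1] ILOU: children IO:{G,T}, LU:{A,G} ∩→ {G}; cost 0
[col 2] IO: children I:{G}, O:{T} ∪→ {G,T}; cost 1
[col 2] LU: children L:{A}, U:{G} ∪→ {A,G}; cost 1
[col 2] ILOU: children IO:{G,T}, LU:{A,G} ∩→ {G}; cost 0
per-site changes: [2, 2, 2]; total = 6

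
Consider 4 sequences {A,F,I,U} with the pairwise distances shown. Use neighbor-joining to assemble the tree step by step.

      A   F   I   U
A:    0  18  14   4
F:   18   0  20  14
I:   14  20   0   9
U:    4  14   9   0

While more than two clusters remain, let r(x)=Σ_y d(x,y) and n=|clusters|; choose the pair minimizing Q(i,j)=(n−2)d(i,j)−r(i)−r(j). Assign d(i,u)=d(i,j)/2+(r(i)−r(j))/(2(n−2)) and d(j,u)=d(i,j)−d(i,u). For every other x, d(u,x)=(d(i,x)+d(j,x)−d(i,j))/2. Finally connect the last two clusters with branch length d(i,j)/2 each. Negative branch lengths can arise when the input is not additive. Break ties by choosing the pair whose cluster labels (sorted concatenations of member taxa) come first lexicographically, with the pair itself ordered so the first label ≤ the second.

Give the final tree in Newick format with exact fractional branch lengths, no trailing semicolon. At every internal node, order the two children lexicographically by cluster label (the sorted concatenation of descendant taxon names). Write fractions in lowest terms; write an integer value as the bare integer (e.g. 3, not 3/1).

1. join A+U (d=4, Q=-55) ⇒ AU; edges |A|=17/4, |U|=-1/4
  updated: d(AU,F)=14, d(AU,I)=19/2
2. join AU+F (d=14, Q=-87/2) ⇒ AFU; edges |AU|=7/4, |F|=49/4
  updated: d(AFU,I)=31/4
3. join AFU+I (d=31/4) ⇒ AFIU; edges |AFU|=31/8, |I|=31/8
final tree: (((A:17/4,U:-1/4):7/4,F:49/4):31/8,I:31/8)
total length: 103/4

(((A:17/4,U:-1/4):7/4,F:49/4):31/8,I:31/8)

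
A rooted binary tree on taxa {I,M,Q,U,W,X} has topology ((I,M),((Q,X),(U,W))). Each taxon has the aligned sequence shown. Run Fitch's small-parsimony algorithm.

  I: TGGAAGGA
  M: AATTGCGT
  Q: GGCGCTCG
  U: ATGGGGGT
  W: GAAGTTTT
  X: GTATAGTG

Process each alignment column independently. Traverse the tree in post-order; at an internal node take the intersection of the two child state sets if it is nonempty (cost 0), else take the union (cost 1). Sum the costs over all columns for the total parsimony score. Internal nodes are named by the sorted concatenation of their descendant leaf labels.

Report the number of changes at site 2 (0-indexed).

site 0, node IM: I={T} ∪ M={A} → {A,T} (+1)
site 0, node QX: Q={G} ∩ X={G} → {G} (+0)
site 0, node UW: U={A} ∪ W={G} → {A,G} (+1)
site 0, node QUWX: QX={G} ∩ UW={A,G} → {G} (+0)
site 0, node IMQUWX: IM={A,T} ∪ QUWX={G} → {A,G,T} (+1)
site 1, node IM: I={G} ∪ M={A} → {A,G} (+1)
site 1, node QX: Q={G} ∪ X={T} → {G,T} (+1)
site 1, node UW: U={T} ∪ W={A} → {A,T} (+1)
site 1, node QUWX: QX={G,T} ∩ UW={A,T} → {T} (+0)
site 1, node IMQUWX: IM={A,G} ∪ QUWX={T} → {A,G,T} (+1)
site 2, node IM: I={G} ∪ M={T} → {G,T} (+1)
site 2, node QX: Q={C} ∪ X={A} → {A,C} (+1)
site 2, node UW: U={G} ∪ W={A} → {A,G} (+1)
site 2, node QUWX: QX={A,C} ∩ UW={A,G} → {A} (+0)
site 2, node IMQUWX: IM={G,T} ∪ QUWX={A} → {A,G,T} (+1)
site 3, node IM: I={A} ∪ M={T} → {A,T} (+1)
site 3, node QX: Q={G} ∪ X={T} → {G,T} (+1)
site 3, node UW: U={G} ∩ W={G} → {G} (+0)
site 3, node QUWX: QX={G,T} ∩ UW={G} → {G} (+0)
site 3, node IMQUWX: IM={A,T} ∪ QUWX={G} → {A,G,T} (+1)
site 4, node IM: I={A} ∪ M={G} → {A,G} (+1)
site 4, node QX: Q={C} ∪ X={A} → {A,C} (+1)
site 4, node UW: U={G} ∪ W={T} → {G,T} (+1)
site 4, node QUWX: QX={A,C} ∪ UW={G,T} → {A,C,G,T} (+1)
site 4, node IMQUWX: IM={A,G} ∩ QUWX={A,C,G,T} → {A,G} (+0)
site 5, node IM: I={G} ∪ M={C} → {C,G} (+1)
site 5, node QX: Q={T} ∪ X={G} → {G,T} (+1)
site 5, node UW: U={G} ∪ W={T} → {G,T} (+1)
site 5, node QUWX: QX={G,T} ∩ UW={G,T} → {G,T} (+0)
site 5, node IMQUWX: IM={C,G} ∩ QUWX={G,T} → {G} (+0)
site 6, node IM: I={G} ∩ M={G} → {G} (+0)
site 6, node QX: Q={C} ∪ X={T} → {C,T} (+1)
site 6, node UW: U={G} ∪ W={T} → {G,T} (+1)
site 6, node QUWX: QX={C,T} ∩ UW={G,T} → {T} (+0)
site 6, node IMQUWX: IM={G} ∪ QUWX={T} → {G,T} (+1)
site 7, node IM: I={A} ∪ M={T} → {A,T} (+1)
site 7, node QX: Q={G} ∩ X={G} → {G} (+0)
site 7, node UW: U={T} ∩ W={T} → {T} (+0)
site 7, node QUWX: QX={G} ∪ UW={T} → {G,T} (+1)
site 7, node IMQUWX: IM={A,T} ∩ QUWX={G,T} → {T} (+0)
per-site changes: [3, 4, 4, 3, 4, 3, 3, 2]; total = 26

4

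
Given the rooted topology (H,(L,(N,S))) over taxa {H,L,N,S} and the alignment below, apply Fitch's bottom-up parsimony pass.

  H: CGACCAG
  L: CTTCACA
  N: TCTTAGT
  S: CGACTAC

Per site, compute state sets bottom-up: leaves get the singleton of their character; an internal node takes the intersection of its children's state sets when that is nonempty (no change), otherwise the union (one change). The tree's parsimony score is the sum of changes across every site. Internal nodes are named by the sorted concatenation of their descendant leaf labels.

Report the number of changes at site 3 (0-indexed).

[col 0] NS: children N:{T}, S:{C} ∪→ {C,T}; cost 1
[col 0] LNS: children L:{C}, NS:{C,T} ∩→ {C}; cost 0
[col 0] HLNS: children H:{C}, LNS:{C} ∩→ {C}; cost 0
[col 1] NS: children N:{C}, S:{G} ∪→ {C,G}; cost 1
[col 1] LNS: children L:{T}, NS:{C,G} ∪→ {C,G,T}; cost 1
[col 1] HLNS: children H:{G}, LNS:{C,G,T} ∩→ {G}; cost 0
[col 2] NS: children N:{T}, S:{A} ∪→ {A,T}; cost 1
[col 2] LNS: children L:{T}, NS:{A,T} ∩→ {T}; cost 0
[col 2] HLNS: children H:{A}, LNS:{T} ∪→ {A,T}; cost 1
[col 3] NS: children N:{T}, S:{C} ∪→ {C,T}; cost 1
[col 3] LNS: children L:{C}, NS:{C,T} ∩→ {C}; cost 0
[col 3] HLNS: children H:{C}, LNS:{C} ∩→ {C}; cost 0
[col 4] NS: children N:{A}, S:{T} ∪→ {A,T}; cost 1
[col 4] LNS: children L:{A}, NS:{A,T} ∩→ {A}; cost 0
[col 4] HLNS: children H:{C}, LNS:{A} ∪→ {A,C}; cost 1
[col 5] NS: children N:{G}, S:{A} ∪→ {A,G}; cost 1
[col 5] LNS: children L:{C}, NS:{A,G} ∪→ {A,C,G}; cost 1
[col 5] HLNS: children H:{A}, LNS:{A,C,G} ∩→ {A}; cost 0
[col 6] NS: children N:{T}, S:{C} ∪→ {C,T}; cost 1
[col 6] LNS: children L:{A}, NS:{C,T} ∪→ {A,C,T}; cost 1
[col 6] HLNS: children H:{G}, LNS:{A,C,T} ∪→ {A,C,G,T}; cost 1
per-site changes: [1, 2, 2, 1, 2, 2, 3]; total = 13

1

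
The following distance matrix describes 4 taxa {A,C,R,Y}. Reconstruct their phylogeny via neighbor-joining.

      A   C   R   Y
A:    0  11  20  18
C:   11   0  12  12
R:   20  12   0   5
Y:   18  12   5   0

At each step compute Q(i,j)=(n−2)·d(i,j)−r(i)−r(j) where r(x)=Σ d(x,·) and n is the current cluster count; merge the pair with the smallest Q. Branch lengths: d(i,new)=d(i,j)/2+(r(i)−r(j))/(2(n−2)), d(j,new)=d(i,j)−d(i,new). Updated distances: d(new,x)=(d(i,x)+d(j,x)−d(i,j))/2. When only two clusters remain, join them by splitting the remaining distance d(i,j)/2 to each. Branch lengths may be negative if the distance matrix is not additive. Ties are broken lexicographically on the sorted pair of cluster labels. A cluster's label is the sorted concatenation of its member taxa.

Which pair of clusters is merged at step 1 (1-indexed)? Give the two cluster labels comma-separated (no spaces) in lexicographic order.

A,C

1. join A+C (d=11, Q=-62) ⇒ AC; edges |A|=9, |C|=2
  updated: d(AC,R)=21/2, d(AC,Y)=19/2
2. join AC+R (d=21/2, Q=-25) ⇒ ACR; edges |AC|=15/2, |R|=3
  updated: d(ACR,Y)=2
3. join ACR+Y (d=2) ⇒ ACRY; edges |ACR|=1, |Y|=1
final tree: (((A:9,C:2):15/2,R:3):1,Y:1)
total length: 47/2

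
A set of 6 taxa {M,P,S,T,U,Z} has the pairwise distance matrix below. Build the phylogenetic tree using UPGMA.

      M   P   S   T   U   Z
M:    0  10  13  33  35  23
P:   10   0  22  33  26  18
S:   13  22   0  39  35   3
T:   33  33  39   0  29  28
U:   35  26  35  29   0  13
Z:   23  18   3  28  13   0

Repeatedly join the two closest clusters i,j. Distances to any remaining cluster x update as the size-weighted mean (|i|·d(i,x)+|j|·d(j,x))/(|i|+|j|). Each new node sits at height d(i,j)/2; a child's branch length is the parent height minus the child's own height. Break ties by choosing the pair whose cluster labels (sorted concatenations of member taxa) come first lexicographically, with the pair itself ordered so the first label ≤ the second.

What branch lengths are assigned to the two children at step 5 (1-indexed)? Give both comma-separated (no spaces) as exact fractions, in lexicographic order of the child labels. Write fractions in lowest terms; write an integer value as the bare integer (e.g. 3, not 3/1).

103/40,81/5

iteration 1: select S,Z (d=3); attach at lengths (3/2, 3/2); label the merged cluster SZ
  updated: d(M,SZ)=18, d(P,SZ)=20, d(SZ,T)=67/2, d(SZ,U)=24
iteration 2: select M,P (d=10); attach at lengths (5, 5); label the merged cluster MP
  updated: d(MP,SZ)=19, d(MP,T)=33, d(MP,U)=61/2
iteration 3: select MP,SZ (d=19); attach at lengths (9/2, 8); label the merged cluster MPSZ
  updated: d(MPSZ,T)=133/4, d(MPSZ,U)=109/4
iteration 4: select MPSZ,U (d=109/4); attach at lengths (33/8, 109/8); label the merged cluster MPSUZ
  updated: d(MPSUZ,T)=162/5
iteration 5: select MPSUZ,T (d=162/5); attach at lengths (103/40, 81/5); label the merged cluster MPSTUZ
final tree: ((((M:5,P:5):9/2,(S:3/2,Z:3/2):8):33/8,U:109/8):103/40,T:81/5)
total length: 2481/40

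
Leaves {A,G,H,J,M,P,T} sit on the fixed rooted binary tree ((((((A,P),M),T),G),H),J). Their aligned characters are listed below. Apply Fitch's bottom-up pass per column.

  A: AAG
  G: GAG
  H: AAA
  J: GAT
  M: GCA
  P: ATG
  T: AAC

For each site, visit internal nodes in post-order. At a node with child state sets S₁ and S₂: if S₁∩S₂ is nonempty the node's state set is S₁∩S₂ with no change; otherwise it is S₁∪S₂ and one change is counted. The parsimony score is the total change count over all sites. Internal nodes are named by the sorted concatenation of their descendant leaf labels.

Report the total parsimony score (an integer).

[col 0] AP: children A:{A}, P:{A} ∩→ {A}; cost 0
[col 0] AMP: children AP:{A}, M:{G} ∪→ {A,G}; cost 1
[col 0] AMPT: children AMP:{A,G}, T:{A} ∩→ {A}; cost 0
[col 0] AGMPT: children AMPT:{A}, G:{G} ∪→ {A,G}; cost 1
[col 0] AGHMPT: children AGMPT:{A,G}, H:{A} ∩→ {A}; cost 0
[col 0] AGHJMPT: children AGHMPT:{A}, J:{G} ∪→ {A,G}; cost 1
[col 1] AP: children A:{A}, P:{T} ∪→ {A,T}; cost 1
[col 1] AMP: children AP:{A,T}, M:{C} ∪→ {A,C,T}; cost 1
[col 1] AMPT: children AMP:{A,C,T}, T:{A} ∩→ {A}; cost 0
[col 1] AGMPT: children AMPT:{A}, G:{A} ∩→ {A}; cost 0
[col 1] AGHMPT: children AGMPT:{A}, H:{A} ∩→ {A}; cost 0
[col 1] AGHJMPT: children AGHMPT:{A}, J:{A} ∩→ {A}; cost 0
[col 2] AP: children A:{G}, P:{G} ∩→ {G}; cost 0
[col 2] AMP: children AP:{G}, M:{A} ∪→ {A,G}; cost 1
[col 2] AMPT: children AMP:{A,G}, T:{C} ∪→ {A,C,G}; cost 1
[col 2] AGMPT: children AMPT:{A,C,G}, G:{G} ∩→ {G}; cost 0
[col 2] AGHMPT: children AGMPT:{G}, H:{A} ∪→ {A,G}; cost 1
[col 2] AGHJMPT: children AGHMPT:{A,G}, J:{T} ∪→ {A,G,T}; cost 1
per-site changes: [3, 2, 4]; total = 9

9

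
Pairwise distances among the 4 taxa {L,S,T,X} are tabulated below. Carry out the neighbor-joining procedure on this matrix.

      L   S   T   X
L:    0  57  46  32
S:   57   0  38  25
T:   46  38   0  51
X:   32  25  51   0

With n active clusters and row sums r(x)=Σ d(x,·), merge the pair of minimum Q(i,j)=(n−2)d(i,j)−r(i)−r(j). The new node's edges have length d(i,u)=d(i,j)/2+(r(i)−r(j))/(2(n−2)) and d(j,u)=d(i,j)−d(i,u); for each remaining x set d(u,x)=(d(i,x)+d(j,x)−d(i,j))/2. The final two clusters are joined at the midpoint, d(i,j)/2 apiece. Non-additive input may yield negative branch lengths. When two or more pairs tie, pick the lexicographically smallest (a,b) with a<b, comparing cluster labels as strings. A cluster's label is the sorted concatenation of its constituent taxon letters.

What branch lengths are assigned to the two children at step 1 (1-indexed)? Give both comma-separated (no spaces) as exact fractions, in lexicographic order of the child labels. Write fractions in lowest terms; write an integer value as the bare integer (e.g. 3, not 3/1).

91/4,37/4

1. join L+X (d=32, Q=-179) ⇒ LX; edges |L|=91/4, |X|=37/4
  updated: d(LX,S)=25, d(LX,T)=65/2
2. join LX+S (d=25, Q=-191/2) ⇒ LSX; edges |LX|=39/4, |S|=61/4
  updated: d(LSX,T)=91/4
3. join LSX+T (d=91/4) ⇒ LSTX; edges |LSX|=91/8, |T|=91/8
final tree: (((L:91/4,X:37/4):39/4,S:61/4):91/8,T:91/8)
total length: 319/4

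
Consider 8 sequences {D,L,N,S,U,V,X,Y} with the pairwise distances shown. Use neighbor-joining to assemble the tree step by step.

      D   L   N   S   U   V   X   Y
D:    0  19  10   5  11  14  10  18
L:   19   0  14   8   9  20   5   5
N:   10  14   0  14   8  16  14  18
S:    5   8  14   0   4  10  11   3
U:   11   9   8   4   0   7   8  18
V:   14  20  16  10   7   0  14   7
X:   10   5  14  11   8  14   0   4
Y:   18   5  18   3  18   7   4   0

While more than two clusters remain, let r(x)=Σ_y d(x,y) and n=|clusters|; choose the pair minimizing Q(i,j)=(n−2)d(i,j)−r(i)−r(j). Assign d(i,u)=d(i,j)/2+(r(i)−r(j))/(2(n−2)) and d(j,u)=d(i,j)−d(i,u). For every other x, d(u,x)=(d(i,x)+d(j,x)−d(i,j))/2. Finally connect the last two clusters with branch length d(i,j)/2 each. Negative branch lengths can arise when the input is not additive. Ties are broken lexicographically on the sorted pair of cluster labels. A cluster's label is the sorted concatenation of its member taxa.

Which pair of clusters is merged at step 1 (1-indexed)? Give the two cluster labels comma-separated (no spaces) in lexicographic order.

iteration 1: select L,Y (d=5, Q=-123); attach at lengths (37/12, 23/12); label the merged cluster LY
  updated: d(D,LY)=16, d(LY,N)=27/2, d(LY,S)=3, d(LY,U)=11, d(LY,V)=11, d(LY,X)=2
iteration 2: select LY,X (d=2, Q=-211/2); attach at lengths (3/4, 5/4); label the merged cluster LXY
  updated: d(D,LXY)=12, d(LXY,N)=51/4, d(LXY,S)=6, d(LXY,U)=17/2, d(LXY,V)=23/2
iteration 3: select D,N (d=10, Q=-291/4); attach at lengths (125/32, 195/32); label the merged cluster DN
  updated: d(DN,LXY)=59/8, d(DN,S)=9/2, d(DN,U)=9/2, d(DN,V)=10
iteration 4: select U,V (d=7, Q=-83/2); attach at lengths (13/12, 71/12); label the merged cluster UV
  updated: d(DN,UV)=15/4, d(LXY,UV)=13/2, d(S,UV)=7/2
iteration 5: select DN,UV (d=15/4, Q=-175/8); attach at lengths (75/32, 45/32); label the merged cluster DNUV
  updated: d(DNUV,LXY)=81/16, d(DNUV,S)=17/8
iteration 6: select DNUV,LXY (d=81/16, Q=-211/16); attach at lengths (19/32, 143/32); label the merged cluster DLNUVXY
  updated: d(DLNUVXY,S)=49/32
iteration 7: select DLNUVXY,S (d=49/32); attach at lengths (49/64, 49/64); label the merged cluster DLNSUVXY
final tree: ((((D:125/32,N:195/32):75/32,(U:13/12,V:71/12):45/32):19/32,((L:37/12,Y:23/12):3/4,X:5/4):143/32):49/64,S:49/64)
total length: 1099/32

L,Y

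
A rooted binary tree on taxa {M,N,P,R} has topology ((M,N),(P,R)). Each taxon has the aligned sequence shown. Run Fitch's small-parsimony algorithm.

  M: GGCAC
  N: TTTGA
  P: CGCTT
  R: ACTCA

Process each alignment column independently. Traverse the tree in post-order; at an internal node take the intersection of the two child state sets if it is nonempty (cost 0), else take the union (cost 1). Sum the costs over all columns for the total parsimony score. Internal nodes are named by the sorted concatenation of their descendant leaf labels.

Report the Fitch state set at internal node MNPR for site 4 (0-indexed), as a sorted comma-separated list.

MN@0: {G} ∪ {T} = {G,T} (union, +1)
PR@0: {C} ∪ {A} = {A,C} (union, +1)
MNPR@0: {G,T} ∪ {A,C} = {A,C,G,T} (union, +1)
MN@1: {G} ∪ {T} = {G,T} (union, +1)
PR@1: {G} ∪ {C} = {C,G} (union, +1)
MNPR@1: {G,T} ∩ {C,G} = {G} (intersection, +0)
MN@2: {C} ∪ {T} = {C,T} (union, +1)
PR@2: {C} ∪ {T} = {C,T} (union, +1)
MNPR@2: {C,T} ∩ {C,T} = {C,T} (intersection, +0)
MN@3: {A} ∪ {G} = {A,G} (union, +1)
PR@3: {T} ∪ {C} = {C,T} (union, +1)
MNPR@3: {A,G} ∪ {C,T} = {A,C,G,T} (union, +1)
MN@4: {C} ∪ {A} = {A,C} (union, +1)
PR@4: {T} ∪ {A} = {A,T} (union, +1)
MNPR@4: {A,C} ∩ {A,T} = {A} (intersection, +0)
per-site changes: [3, 2, 2, 3, 2]; total = 12

A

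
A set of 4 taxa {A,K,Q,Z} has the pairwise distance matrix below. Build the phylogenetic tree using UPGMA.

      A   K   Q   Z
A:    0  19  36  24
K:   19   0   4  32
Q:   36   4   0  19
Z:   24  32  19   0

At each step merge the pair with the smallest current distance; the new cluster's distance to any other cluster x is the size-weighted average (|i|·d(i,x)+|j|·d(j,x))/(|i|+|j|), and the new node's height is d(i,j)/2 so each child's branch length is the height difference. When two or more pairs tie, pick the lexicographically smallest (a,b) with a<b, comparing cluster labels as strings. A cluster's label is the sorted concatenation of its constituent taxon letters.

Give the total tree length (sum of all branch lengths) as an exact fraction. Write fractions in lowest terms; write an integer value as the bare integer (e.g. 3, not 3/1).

81/2

1. join K+Q (d=4) ⇒ KQ; edges |K|=2, |Q|=2
  updated: d(A,KQ)=55/2, d(KQ,Z)=51/2
2. join A+Z (d=24) ⇒ AZ; edges |A|=12, |Z|=12
  updated: d(AZ,KQ)=53/2
3. join AZ+KQ (d=53/2) ⇒ AKQZ; edges |AZ|=5/4, |KQ|=45/4
final tree: ((A:12,Z:12):5/4,(K:2,Q:2):45/4)
total length: 81/2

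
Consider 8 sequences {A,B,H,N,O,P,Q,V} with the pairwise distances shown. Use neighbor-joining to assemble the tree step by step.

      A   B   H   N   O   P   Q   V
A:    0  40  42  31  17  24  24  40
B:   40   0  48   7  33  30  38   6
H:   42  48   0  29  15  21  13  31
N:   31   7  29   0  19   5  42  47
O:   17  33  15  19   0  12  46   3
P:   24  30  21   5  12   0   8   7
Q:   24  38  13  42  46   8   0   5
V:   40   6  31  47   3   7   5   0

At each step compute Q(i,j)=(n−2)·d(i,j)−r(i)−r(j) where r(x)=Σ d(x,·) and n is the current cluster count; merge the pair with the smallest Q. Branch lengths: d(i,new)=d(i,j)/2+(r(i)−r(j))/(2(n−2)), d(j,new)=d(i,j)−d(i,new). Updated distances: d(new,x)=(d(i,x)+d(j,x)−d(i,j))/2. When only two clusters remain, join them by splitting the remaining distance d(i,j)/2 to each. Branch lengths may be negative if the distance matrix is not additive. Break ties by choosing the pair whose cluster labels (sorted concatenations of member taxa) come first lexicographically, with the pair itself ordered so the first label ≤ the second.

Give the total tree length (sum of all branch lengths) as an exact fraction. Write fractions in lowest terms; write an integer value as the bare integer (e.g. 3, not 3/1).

2331/32

iteration 1: select B,N (d=7, Q=-340); attach at lengths (16/3, 5/3); label the merged cluster BN
  updated: d(A,BN)=32, d(BN,H)=35, d(BN,O)=45/2, d(BN,P)=14, d(BN,Q)=73/2, d(BN,V)=23
iteration 2: select H,Q (d=13, Q=-449/2); attach at lengths (179/20, 81/20); label the merged cluster HQ
  updated: d(A,HQ)=53/2, d(BN,HQ)=117/4, d(HQ,O)=24, d(HQ,P)=8, d(HQ,V)=23/2
iteration 3: select O,V (d=3, Q=-151); attach at lengths (3/4, 9/4); label the merged cluster OV
  updated: d(A,OV)=27, d(BN,OV)=85/4, d(HQ,OV)=65/4, d(OV,P)=8
iteration 4: select A,BN (d=32, Q=-110); attach at lengths (109/6, 83/6); label the merged cluster ABN
  updated: d(ABN,HQ)=95/8, d(ABN,OV)=65/8, d(ABN,P)=3
iteration 5: select ABN,OV (d=65/8, Q=-313/8); attach at lengths (55/32, 205/32); label the merged cluster ABNOV
  updated: d(ABNOV,HQ)=10, d(ABNOV,P)=23/16
iteration 6: select ABNOV,HQ (d=10, Q=-311/16); attach at lengths (55/32, 265/32); label the merged cluster ABHNOQV
  updated: d(ABHNOQV,P)=-9/32
iteration 7: select ABHNOQV,P (d=-9/32); attach at lengths (-9/64, -9/64); label the merged cluster ABHNOPQV
final tree: ((((A:109/6,(B:16/3,N:5/3):83/6):55/32,(O:3/4,V:9/4):205/32):55/32,(H:179/20,Q:81/20):265/32):-9/64,P:-9/64)
total length: 2331/32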